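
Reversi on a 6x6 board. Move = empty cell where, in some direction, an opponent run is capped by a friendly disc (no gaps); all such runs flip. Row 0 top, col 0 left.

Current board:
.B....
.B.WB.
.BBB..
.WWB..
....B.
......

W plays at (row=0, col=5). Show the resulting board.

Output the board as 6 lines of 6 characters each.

Answer: .B...W
.B.WW.
.BBW..
.WWB..
....B.
......

Derivation:
Place W at (0,5); scan 8 dirs for brackets.
Dir NW: edge -> no flip
Dir N: edge -> no flip
Dir NE: edge -> no flip
Dir W: first cell '.' (not opp) -> no flip
Dir E: edge -> no flip
Dir SW: opp run (1,4) (2,3) capped by W -> flip
Dir S: first cell '.' (not opp) -> no flip
Dir SE: edge -> no flip
All flips: (1,4) (2,3)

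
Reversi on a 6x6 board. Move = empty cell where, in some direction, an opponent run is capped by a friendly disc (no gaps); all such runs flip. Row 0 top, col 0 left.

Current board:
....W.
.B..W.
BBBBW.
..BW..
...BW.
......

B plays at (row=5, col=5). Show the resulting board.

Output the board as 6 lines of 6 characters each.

Place B at (5,5); scan 8 dirs for brackets.
Dir NW: opp run (4,4) (3,3) capped by B -> flip
Dir N: first cell '.' (not opp) -> no flip
Dir NE: edge -> no flip
Dir W: first cell '.' (not opp) -> no flip
Dir E: edge -> no flip
Dir SW: edge -> no flip
Dir S: edge -> no flip
Dir SE: edge -> no flip
All flips: (3,3) (4,4)

Answer: ....W.
.B..W.
BBBBW.
..BB..
...BB.
.....B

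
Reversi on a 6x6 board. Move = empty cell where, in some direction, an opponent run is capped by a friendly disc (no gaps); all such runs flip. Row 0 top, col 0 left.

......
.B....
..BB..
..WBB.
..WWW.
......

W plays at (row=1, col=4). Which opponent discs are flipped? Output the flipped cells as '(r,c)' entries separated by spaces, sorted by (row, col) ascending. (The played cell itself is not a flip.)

Answer: (2,3)

Derivation:
Dir NW: first cell '.' (not opp) -> no flip
Dir N: first cell '.' (not opp) -> no flip
Dir NE: first cell '.' (not opp) -> no flip
Dir W: first cell '.' (not opp) -> no flip
Dir E: first cell '.' (not opp) -> no flip
Dir SW: opp run (2,3) capped by W -> flip
Dir S: first cell '.' (not opp) -> no flip
Dir SE: first cell '.' (not opp) -> no flip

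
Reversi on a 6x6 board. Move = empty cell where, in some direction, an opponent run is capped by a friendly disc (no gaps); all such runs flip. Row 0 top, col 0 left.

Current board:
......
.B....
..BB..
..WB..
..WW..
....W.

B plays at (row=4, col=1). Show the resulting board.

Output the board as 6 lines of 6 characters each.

Answer: ......
.B....
..BB..
..BB..
.BWW..
....W.

Derivation:
Place B at (4,1); scan 8 dirs for brackets.
Dir NW: first cell '.' (not opp) -> no flip
Dir N: first cell '.' (not opp) -> no flip
Dir NE: opp run (3,2) capped by B -> flip
Dir W: first cell '.' (not opp) -> no flip
Dir E: opp run (4,2) (4,3), next='.' -> no flip
Dir SW: first cell '.' (not opp) -> no flip
Dir S: first cell '.' (not opp) -> no flip
Dir SE: first cell '.' (not opp) -> no flip
All flips: (3,2)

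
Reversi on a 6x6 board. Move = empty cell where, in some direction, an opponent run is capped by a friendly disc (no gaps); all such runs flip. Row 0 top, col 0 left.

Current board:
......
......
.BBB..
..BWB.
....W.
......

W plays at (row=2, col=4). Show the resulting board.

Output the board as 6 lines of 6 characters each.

Answer: ......
......
.BBBW.
..BWW.
....W.
......

Derivation:
Place W at (2,4); scan 8 dirs for brackets.
Dir NW: first cell '.' (not opp) -> no flip
Dir N: first cell '.' (not opp) -> no flip
Dir NE: first cell '.' (not opp) -> no flip
Dir W: opp run (2,3) (2,2) (2,1), next='.' -> no flip
Dir E: first cell '.' (not opp) -> no flip
Dir SW: first cell 'W' (not opp) -> no flip
Dir S: opp run (3,4) capped by W -> flip
Dir SE: first cell '.' (not opp) -> no flip
All flips: (3,4)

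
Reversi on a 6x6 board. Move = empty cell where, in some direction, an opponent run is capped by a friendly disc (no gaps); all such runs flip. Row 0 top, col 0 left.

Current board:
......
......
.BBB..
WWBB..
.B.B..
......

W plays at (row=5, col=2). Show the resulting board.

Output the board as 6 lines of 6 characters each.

Answer: ......
......
.BBB..
WWBB..
.W.B..
..W...

Derivation:
Place W at (5,2); scan 8 dirs for brackets.
Dir NW: opp run (4,1) capped by W -> flip
Dir N: first cell '.' (not opp) -> no flip
Dir NE: opp run (4,3), next='.' -> no flip
Dir W: first cell '.' (not opp) -> no flip
Dir E: first cell '.' (not opp) -> no flip
Dir SW: edge -> no flip
Dir S: edge -> no flip
Dir SE: edge -> no flip
All flips: (4,1)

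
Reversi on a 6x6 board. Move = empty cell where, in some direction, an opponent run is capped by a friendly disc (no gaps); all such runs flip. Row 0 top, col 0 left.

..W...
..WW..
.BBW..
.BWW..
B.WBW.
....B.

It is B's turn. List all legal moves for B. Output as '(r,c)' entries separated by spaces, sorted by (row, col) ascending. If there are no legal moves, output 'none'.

(0,1): no bracket -> illegal
(0,3): flips 4 -> legal
(0,4): flips 1 -> legal
(1,1): no bracket -> illegal
(1,4): no bracket -> illegal
(2,4): flips 1 -> legal
(3,4): flips 3 -> legal
(3,5): no bracket -> illegal
(4,1): flips 1 -> legal
(4,5): flips 1 -> legal
(5,1): no bracket -> illegal
(5,2): flips 2 -> legal
(5,3): flips 1 -> legal
(5,5): flips 2 -> legal

Answer: (0,3) (0,4) (2,4) (3,4) (4,1) (4,5) (5,2) (5,3) (5,5)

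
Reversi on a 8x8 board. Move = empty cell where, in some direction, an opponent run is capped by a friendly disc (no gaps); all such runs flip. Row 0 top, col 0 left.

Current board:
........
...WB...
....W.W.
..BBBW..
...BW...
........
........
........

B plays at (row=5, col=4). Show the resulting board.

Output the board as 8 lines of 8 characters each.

Place B at (5,4); scan 8 dirs for brackets.
Dir NW: first cell 'B' (not opp) -> no flip
Dir N: opp run (4,4) capped by B -> flip
Dir NE: first cell '.' (not opp) -> no flip
Dir W: first cell '.' (not opp) -> no flip
Dir E: first cell '.' (not opp) -> no flip
Dir SW: first cell '.' (not opp) -> no flip
Dir S: first cell '.' (not opp) -> no flip
Dir SE: first cell '.' (not opp) -> no flip
All flips: (4,4)

Answer: ........
...WB...
....W.W.
..BBBW..
...BB...
....B...
........
........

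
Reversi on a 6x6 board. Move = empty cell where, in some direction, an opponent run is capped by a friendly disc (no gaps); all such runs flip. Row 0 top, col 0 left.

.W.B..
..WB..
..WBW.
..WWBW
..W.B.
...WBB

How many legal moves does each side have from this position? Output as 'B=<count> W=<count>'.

-- B to move --
(0,0): no bracket -> illegal
(0,2): no bracket -> illegal
(1,0): no bracket -> illegal
(1,1): flips 3 -> legal
(1,4): flips 1 -> legal
(1,5): no bracket -> illegal
(2,1): flips 2 -> legal
(2,5): flips 1 -> legal
(3,1): flips 3 -> legal
(4,1): flips 1 -> legal
(4,3): flips 1 -> legal
(4,5): no bracket -> illegal
(5,1): no bracket -> illegal
(5,2): flips 1 -> legal
B mobility = 8
-- W to move --
(0,2): flips 1 -> legal
(0,4): flips 1 -> legal
(1,4): flips 2 -> legal
(2,5): no bracket -> illegal
(4,3): no bracket -> illegal
(4,5): flips 2 -> legal
W mobility = 4

Answer: B=8 W=4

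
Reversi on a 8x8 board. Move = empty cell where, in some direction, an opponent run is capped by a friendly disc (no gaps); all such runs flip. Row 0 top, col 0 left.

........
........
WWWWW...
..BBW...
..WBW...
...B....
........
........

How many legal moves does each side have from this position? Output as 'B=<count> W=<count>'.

-- B to move --
(1,0): flips 1 -> legal
(1,1): flips 1 -> legal
(1,2): flips 1 -> legal
(1,3): flips 1 -> legal
(1,4): flips 1 -> legal
(1,5): flips 1 -> legal
(2,5): flips 1 -> legal
(3,0): no bracket -> illegal
(3,1): flips 1 -> legal
(3,5): flips 2 -> legal
(4,1): flips 1 -> legal
(4,5): flips 1 -> legal
(5,1): flips 1 -> legal
(5,2): flips 1 -> legal
(5,4): no bracket -> illegal
(5,5): flips 1 -> legal
B mobility = 14
-- W to move --
(3,1): flips 2 -> legal
(4,1): flips 1 -> legal
(5,2): flips 1 -> legal
(5,4): flips 2 -> legal
(6,2): flips 1 -> legal
(6,3): flips 3 -> legal
(6,4): flips 1 -> legal
W mobility = 7

Answer: B=14 W=7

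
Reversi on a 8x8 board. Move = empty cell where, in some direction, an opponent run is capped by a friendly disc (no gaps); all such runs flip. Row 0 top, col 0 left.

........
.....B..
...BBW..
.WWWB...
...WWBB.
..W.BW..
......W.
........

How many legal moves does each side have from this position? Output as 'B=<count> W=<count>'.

Answer: B=12 W=11

Derivation:
-- B to move --
(1,4): no bracket -> illegal
(1,6): flips 1 -> legal
(2,0): no bracket -> illegal
(2,1): flips 2 -> legal
(2,2): no bracket -> illegal
(2,6): flips 1 -> legal
(3,0): flips 3 -> legal
(3,5): flips 1 -> legal
(3,6): no bracket -> illegal
(4,0): no bracket -> illegal
(4,1): flips 1 -> legal
(4,2): flips 3 -> legal
(5,1): no bracket -> illegal
(5,3): flips 2 -> legal
(5,6): flips 1 -> legal
(5,7): no bracket -> illegal
(6,1): flips 2 -> legal
(6,2): no bracket -> illegal
(6,3): no bracket -> illegal
(6,4): flips 1 -> legal
(6,5): flips 1 -> legal
(6,7): no bracket -> illegal
(7,5): no bracket -> illegal
(7,6): no bracket -> illegal
(7,7): no bracket -> illegal
B mobility = 12
-- W to move --
(0,4): no bracket -> illegal
(0,5): flips 1 -> legal
(0,6): flips 2 -> legal
(1,2): no bracket -> illegal
(1,3): flips 1 -> legal
(1,4): flips 3 -> legal
(1,6): no bracket -> illegal
(2,2): flips 2 -> legal
(2,6): no bracket -> illegal
(3,5): flips 2 -> legal
(3,6): no bracket -> illegal
(3,7): flips 1 -> legal
(4,7): flips 2 -> legal
(5,3): flips 1 -> legal
(5,6): no bracket -> illegal
(5,7): no bracket -> illegal
(6,3): no bracket -> illegal
(6,4): flips 1 -> legal
(6,5): flips 1 -> legal
W mobility = 11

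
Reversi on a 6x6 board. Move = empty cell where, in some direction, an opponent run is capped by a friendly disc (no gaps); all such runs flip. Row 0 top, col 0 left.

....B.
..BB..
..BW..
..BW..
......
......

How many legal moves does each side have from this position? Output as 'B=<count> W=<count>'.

-- B to move --
(1,4): flips 1 -> legal
(2,4): flips 1 -> legal
(3,4): flips 2 -> legal
(4,2): no bracket -> illegal
(4,3): flips 2 -> legal
(4,4): flips 1 -> legal
B mobility = 5
-- W to move --
(0,1): flips 1 -> legal
(0,2): no bracket -> illegal
(0,3): flips 1 -> legal
(0,5): no bracket -> illegal
(1,1): flips 1 -> legal
(1,4): no bracket -> illegal
(1,5): no bracket -> illegal
(2,1): flips 1 -> legal
(2,4): no bracket -> illegal
(3,1): flips 1 -> legal
(4,1): flips 1 -> legal
(4,2): no bracket -> illegal
(4,3): no bracket -> illegal
W mobility = 6

Answer: B=5 W=6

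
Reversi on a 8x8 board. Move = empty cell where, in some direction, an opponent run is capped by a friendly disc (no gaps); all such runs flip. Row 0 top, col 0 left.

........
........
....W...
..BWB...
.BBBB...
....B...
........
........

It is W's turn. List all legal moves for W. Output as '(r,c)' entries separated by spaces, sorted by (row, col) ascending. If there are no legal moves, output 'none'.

(2,1): no bracket -> illegal
(2,2): no bracket -> illegal
(2,3): no bracket -> illegal
(2,5): no bracket -> illegal
(3,0): no bracket -> illegal
(3,1): flips 1 -> legal
(3,5): flips 1 -> legal
(4,0): no bracket -> illegal
(4,5): no bracket -> illegal
(5,0): no bracket -> illegal
(5,1): flips 1 -> legal
(5,2): no bracket -> illegal
(5,3): flips 1 -> legal
(5,5): flips 1 -> legal
(6,3): no bracket -> illegal
(6,4): flips 3 -> legal
(6,5): no bracket -> illegal

Answer: (3,1) (3,5) (5,1) (5,3) (5,5) (6,4)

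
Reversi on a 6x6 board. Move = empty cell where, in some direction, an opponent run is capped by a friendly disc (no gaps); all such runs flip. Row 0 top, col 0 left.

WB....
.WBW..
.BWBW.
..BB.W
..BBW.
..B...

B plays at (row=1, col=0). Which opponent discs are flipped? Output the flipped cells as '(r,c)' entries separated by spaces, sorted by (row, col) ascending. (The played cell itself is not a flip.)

Answer: (1,1)

Derivation:
Dir NW: edge -> no flip
Dir N: opp run (0,0), next=edge -> no flip
Dir NE: first cell 'B' (not opp) -> no flip
Dir W: edge -> no flip
Dir E: opp run (1,1) capped by B -> flip
Dir SW: edge -> no flip
Dir S: first cell '.' (not opp) -> no flip
Dir SE: first cell 'B' (not opp) -> no flip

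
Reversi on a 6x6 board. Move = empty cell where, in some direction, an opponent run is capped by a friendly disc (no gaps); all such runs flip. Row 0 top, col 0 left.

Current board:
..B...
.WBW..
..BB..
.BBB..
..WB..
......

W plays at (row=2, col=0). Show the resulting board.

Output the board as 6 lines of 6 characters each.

Answer: ..B...
.WBW..
W.BB..
.WBB..
..WB..
......

Derivation:
Place W at (2,0); scan 8 dirs for brackets.
Dir NW: edge -> no flip
Dir N: first cell '.' (not opp) -> no flip
Dir NE: first cell 'W' (not opp) -> no flip
Dir W: edge -> no flip
Dir E: first cell '.' (not opp) -> no flip
Dir SW: edge -> no flip
Dir S: first cell '.' (not opp) -> no flip
Dir SE: opp run (3,1) capped by W -> flip
All flips: (3,1)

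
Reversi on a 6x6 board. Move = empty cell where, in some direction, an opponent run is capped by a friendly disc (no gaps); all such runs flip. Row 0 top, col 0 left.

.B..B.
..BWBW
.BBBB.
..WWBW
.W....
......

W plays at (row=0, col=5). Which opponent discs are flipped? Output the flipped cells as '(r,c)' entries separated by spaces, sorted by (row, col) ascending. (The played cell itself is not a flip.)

Answer: (1,4) (2,3)

Derivation:
Dir NW: edge -> no flip
Dir N: edge -> no flip
Dir NE: edge -> no flip
Dir W: opp run (0,4), next='.' -> no flip
Dir E: edge -> no flip
Dir SW: opp run (1,4) (2,3) capped by W -> flip
Dir S: first cell 'W' (not opp) -> no flip
Dir SE: edge -> no flip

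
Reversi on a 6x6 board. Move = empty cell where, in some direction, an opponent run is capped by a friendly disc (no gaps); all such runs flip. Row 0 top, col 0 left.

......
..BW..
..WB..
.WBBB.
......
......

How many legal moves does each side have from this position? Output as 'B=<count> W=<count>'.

-- B to move --
(0,2): no bracket -> illegal
(0,3): flips 1 -> legal
(0,4): no bracket -> illegal
(1,1): flips 1 -> legal
(1,4): flips 1 -> legal
(2,0): no bracket -> illegal
(2,1): flips 1 -> legal
(2,4): no bracket -> illegal
(3,0): flips 1 -> legal
(4,0): no bracket -> illegal
(4,1): no bracket -> illegal
(4,2): no bracket -> illegal
B mobility = 5
-- W to move --
(0,1): no bracket -> illegal
(0,2): flips 1 -> legal
(0,3): no bracket -> illegal
(1,1): flips 1 -> legal
(1,4): no bracket -> illegal
(2,1): no bracket -> illegal
(2,4): flips 1 -> legal
(2,5): no bracket -> illegal
(3,5): flips 3 -> legal
(4,1): no bracket -> illegal
(4,2): flips 1 -> legal
(4,3): flips 2 -> legal
(4,4): flips 1 -> legal
(4,5): no bracket -> illegal
W mobility = 7

Answer: B=5 W=7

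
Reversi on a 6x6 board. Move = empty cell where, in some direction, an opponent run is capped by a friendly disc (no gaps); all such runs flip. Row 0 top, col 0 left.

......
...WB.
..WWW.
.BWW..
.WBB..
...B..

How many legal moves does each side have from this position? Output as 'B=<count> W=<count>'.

Answer: B=9 W=10

Derivation:
-- B to move --
(0,2): no bracket -> illegal
(0,3): flips 3 -> legal
(0,4): flips 2 -> legal
(1,1): no bracket -> illegal
(1,2): flips 3 -> legal
(1,5): flips 2 -> legal
(2,1): flips 1 -> legal
(2,5): no bracket -> illegal
(3,0): no bracket -> illegal
(3,4): flips 3 -> legal
(3,5): no bracket -> illegal
(4,0): flips 1 -> legal
(4,4): no bracket -> illegal
(5,0): flips 3 -> legal
(5,1): flips 1 -> legal
(5,2): no bracket -> illegal
B mobility = 9
-- W to move --
(0,3): no bracket -> illegal
(0,4): flips 1 -> legal
(0,5): flips 1 -> legal
(1,5): flips 1 -> legal
(2,0): no bracket -> illegal
(2,1): flips 1 -> legal
(2,5): no bracket -> illegal
(3,0): flips 1 -> legal
(3,4): no bracket -> illegal
(4,0): flips 1 -> legal
(4,4): flips 2 -> legal
(5,1): flips 1 -> legal
(5,2): flips 1 -> legal
(5,4): flips 1 -> legal
W mobility = 10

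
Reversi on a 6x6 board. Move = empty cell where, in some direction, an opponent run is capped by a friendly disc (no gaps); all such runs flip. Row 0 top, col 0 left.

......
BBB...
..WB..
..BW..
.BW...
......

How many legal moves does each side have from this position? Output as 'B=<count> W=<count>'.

Answer: B=5 W=6

Derivation:
-- B to move --
(1,3): no bracket -> illegal
(2,1): flips 1 -> legal
(2,4): no bracket -> illegal
(3,1): no bracket -> illegal
(3,4): flips 1 -> legal
(4,3): flips 2 -> legal
(4,4): flips 2 -> legal
(5,1): no bracket -> illegal
(5,2): flips 1 -> legal
(5,3): no bracket -> illegal
B mobility = 5
-- W to move --
(0,0): flips 1 -> legal
(0,1): no bracket -> illegal
(0,2): flips 1 -> legal
(0,3): no bracket -> illegal
(1,3): flips 1 -> legal
(1,4): no bracket -> illegal
(2,0): no bracket -> illegal
(2,1): no bracket -> illegal
(2,4): flips 1 -> legal
(3,0): no bracket -> illegal
(3,1): flips 1 -> legal
(3,4): no bracket -> illegal
(4,0): flips 1 -> legal
(4,3): no bracket -> illegal
(5,0): no bracket -> illegal
(5,1): no bracket -> illegal
(5,2): no bracket -> illegal
W mobility = 6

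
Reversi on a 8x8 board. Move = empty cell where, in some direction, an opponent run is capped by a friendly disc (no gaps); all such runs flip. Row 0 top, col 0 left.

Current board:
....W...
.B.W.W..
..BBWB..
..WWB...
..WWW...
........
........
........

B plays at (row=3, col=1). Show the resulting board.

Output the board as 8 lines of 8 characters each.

Answer: ....W...
.B.W.W..
..BBWB..
.BBBB...
..WWW...
........
........
........

Derivation:
Place B at (3,1); scan 8 dirs for brackets.
Dir NW: first cell '.' (not opp) -> no flip
Dir N: first cell '.' (not opp) -> no flip
Dir NE: first cell 'B' (not opp) -> no flip
Dir W: first cell '.' (not opp) -> no flip
Dir E: opp run (3,2) (3,3) capped by B -> flip
Dir SW: first cell '.' (not opp) -> no flip
Dir S: first cell '.' (not opp) -> no flip
Dir SE: opp run (4,2), next='.' -> no flip
All flips: (3,2) (3,3)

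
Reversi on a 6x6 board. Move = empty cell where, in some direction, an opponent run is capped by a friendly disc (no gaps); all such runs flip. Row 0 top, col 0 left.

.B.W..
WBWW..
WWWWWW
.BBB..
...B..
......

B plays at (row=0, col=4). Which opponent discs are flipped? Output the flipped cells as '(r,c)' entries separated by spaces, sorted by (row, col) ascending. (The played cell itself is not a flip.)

Dir NW: edge -> no flip
Dir N: edge -> no flip
Dir NE: edge -> no flip
Dir W: opp run (0,3), next='.' -> no flip
Dir E: first cell '.' (not opp) -> no flip
Dir SW: opp run (1,3) (2,2) capped by B -> flip
Dir S: first cell '.' (not opp) -> no flip
Dir SE: first cell '.' (not opp) -> no flip

Answer: (1,3) (2,2)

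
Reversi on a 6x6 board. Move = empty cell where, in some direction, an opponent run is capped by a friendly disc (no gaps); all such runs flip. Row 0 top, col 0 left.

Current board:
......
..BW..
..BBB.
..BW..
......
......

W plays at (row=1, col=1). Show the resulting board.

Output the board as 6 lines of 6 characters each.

Answer: ......
.WWW..
..WBB.
..BW..
......
......

Derivation:
Place W at (1,1); scan 8 dirs for brackets.
Dir NW: first cell '.' (not opp) -> no flip
Dir N: first cell '.' (not opp) -> no flip
Dir NE: first cell '.' (not opp) -> no flip
Dir W: first cell '.' (not opp) -> no flip
Dir E: opp run (1,2) capped by W -> flip
Dir SW: first cell '.' (not opp) -> no flip
Dir S: first cell '.' (not opp) -> no flip
Dir SE: opp run (2,2) capped by W -> flip
All flips: (1,2) (2,2)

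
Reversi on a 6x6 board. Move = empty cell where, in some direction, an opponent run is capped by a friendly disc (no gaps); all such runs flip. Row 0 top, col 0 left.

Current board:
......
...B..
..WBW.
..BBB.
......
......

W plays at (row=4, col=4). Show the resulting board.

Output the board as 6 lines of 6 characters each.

Answer: ......
...B..
..WBW.
..BWW.
....W.
......

Derivation:
Place W at (4,4); scan 8 dirs for brackets.
Dir NW: opp run (3,3) capped by W -> flip
Dir N: opp run (3,4) capped by W -> flip
Dir NE: first cell '.' (not opp) -> no flip
Dir W: first cell '.' (not opp) -> no flip
Dir E: first cell '.' (not opp) -> no flip
Dir SW: first cell '.' (not opp) -> no flip
Dir S: first cell '.' (not opp) -> no flip
Dir SE: first cell '.' (not opp) -> no flip
All flips: (3,3) (3,4)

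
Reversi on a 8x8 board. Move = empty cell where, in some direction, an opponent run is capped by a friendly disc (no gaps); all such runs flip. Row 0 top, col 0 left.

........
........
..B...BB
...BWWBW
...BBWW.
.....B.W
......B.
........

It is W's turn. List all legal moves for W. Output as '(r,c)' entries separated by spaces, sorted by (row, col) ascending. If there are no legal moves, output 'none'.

Answer: (1,5) (1,6) (1,7) (3,2) (4,2) (5,2) (5,3) (5,4) (6,4) (6,5) (7,5)

Derivation:
(1,1): no bracket -> illegal
(1,2): no bracket -> illegal
(1,3): no bracket -> illegal
(1,5): flips 1 -> legal
(1,6): flips 2 -> legal
(1,7): flips 2 -> legal
(2,1): no bracket -> illegal
(2,3): no bracket -> illegal
(2,4): no bracket -> illegal
(2,5): no bracket -> illegal
(3,1): no bracket -> illegal
(3,2): flips 1 -> legal
(4,2): flips 2 -> legal
(4,7): no bracket -> illegal
(5,2): flips 1 -> legal
(5,3): flips 1 -> legal
(5,4): flips 1 -> legal
(5,6): no bracket -> illegal
(6,4): flips 1 -> legal
(6,5): flips 1 -> legal
(6,7): no bracket -> illegal
(7,5): flips 1 -> legal
(7,6): no bracket -> illegal
(7,7): no bracket -> illegal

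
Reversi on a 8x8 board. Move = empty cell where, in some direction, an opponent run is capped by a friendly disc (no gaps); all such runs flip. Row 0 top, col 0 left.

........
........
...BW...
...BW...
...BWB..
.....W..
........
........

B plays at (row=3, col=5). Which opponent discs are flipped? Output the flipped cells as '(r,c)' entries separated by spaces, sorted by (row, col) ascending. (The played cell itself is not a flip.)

Answer: (3,4)

Derivation:
Dir NW: opp run (2,4), next='.' -> no flip
Dir N: first cell '.' (not opp) -> no flip
Dir NE: first cell '.' (not opp) -> no flip
Dir W: opp run (3,4) capped by B -> flip
Dir E: first cell '.' (not opp) -> no flip
Dir SW: opp run (4,4), next='.' -> no flip
Dir S: first cell 'B' (not opp) -> no flip
Dir SE: first cell '.' (not opp) -> no flip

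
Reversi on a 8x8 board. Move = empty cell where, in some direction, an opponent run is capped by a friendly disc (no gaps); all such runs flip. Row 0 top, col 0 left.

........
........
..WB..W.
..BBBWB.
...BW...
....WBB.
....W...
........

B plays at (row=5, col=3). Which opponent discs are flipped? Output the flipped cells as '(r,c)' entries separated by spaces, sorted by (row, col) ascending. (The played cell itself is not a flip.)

Answer: (5,4)

Derivation:
Dir NW: first cell '.' (not opp) -> no flip
Dir N: first cell 'B' (not opp) -> no flip
Dir NE: opp run (4,4) (3,5) (2,6), next='.' -> no flip
Dir W: first cell '.' (not opp) -> no flip
Dir E: opp run (5,4) capped by B -> flip
Dir SW: first cell '.' (not opp) -> no flip
Dir S: first cell '.' (not opp) -> no flip
Dir SE: opp run (6,4), next='.' -> no flip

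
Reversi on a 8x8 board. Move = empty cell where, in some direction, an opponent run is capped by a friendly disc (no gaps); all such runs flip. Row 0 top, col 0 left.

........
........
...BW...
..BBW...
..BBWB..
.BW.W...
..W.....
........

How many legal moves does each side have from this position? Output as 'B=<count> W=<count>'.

Answer: B=10 W=11

Derivation:
-- B to move --
(1,3): no bracket -> illegal
(1,4): no bracket -> illegal
(1,5): flips 1 -> legal
(2,5): flips 2 -> legal
(3,5): flips 1 -> legal
(4,1): no bracket -> illegal
(5,3): flips 1 -> legal
(5,5): flips 1 -> legal
(6,1): flips 1 -> legal
(6,3): flips 1 -> legal
(6,4): no bracket -> illegal
(6,5): flips 1 -> legal
(7,1): no bracket -> illegal
(7,2): flips 2 -> legal
(7,3): flips 1 -> legal
B mobility = 10
-- W to move --
(1,2): flips 1 -> legal
(1,3): no bracket -> illegal
(1,4): no bracket -> illegal
(2,1): flips 2 -> legal
(2,2): flips 4 -> legal
(3,1): flips 2 -> legal
(3,5): no bracket -> illegal
(3,6): flips 1 -> legal
(4,0): flips 1 -> legal
(4,1): flips 2 -> legal
(4,6): flips 1 -> legal
(5,0): flips 1 -> legal
(5,3): no bracket -> illegal
(5,5): no bracket -> illegal
(5,6): flips 1 -> legal
(6,0): flips 3 -> legal
(6,1): no bracket -> illegal
W mobility = 11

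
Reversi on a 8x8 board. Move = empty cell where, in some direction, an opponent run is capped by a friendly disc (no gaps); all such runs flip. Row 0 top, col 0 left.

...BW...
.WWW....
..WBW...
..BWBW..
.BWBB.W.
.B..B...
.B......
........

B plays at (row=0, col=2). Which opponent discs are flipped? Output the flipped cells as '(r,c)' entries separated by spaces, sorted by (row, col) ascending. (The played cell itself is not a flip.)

Dir NW: edge -> no flip
Dir N: edge -> no flip
Dir NE: edge -> no flip
Dir W: first cell '.' (not opp) -> no flip
Dir E: first cell 'B' (not opp) -> no flip
Dir SW: opp run (1,1), next='.' -> no flip
Dir S: opp run (1,2) (2,2) capped by B -> flip
Dir SE: opp run (1,3) (2,4) (3,5) (4,6), next='.' -> no flip

Answer: (1,2) (2,2)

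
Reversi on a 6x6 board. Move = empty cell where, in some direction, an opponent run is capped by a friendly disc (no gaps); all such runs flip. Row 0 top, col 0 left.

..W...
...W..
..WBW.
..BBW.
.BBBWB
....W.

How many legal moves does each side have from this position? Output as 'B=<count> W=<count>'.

-- B to move --
(0,1): no bracket -> illegal
(0,3): flips 1 -> legal
(0,4): no bracket -> illegal
(1,1): flips 1 -> legal
(1,2): flips 1 -> legal
(1,4): no bracket -> illegal
(1,5): flips 1 -> legal
(2,1): flips 1 -> legal
(2,5): flips 2 -> legal
(3,1): no bracket -> illegal
(3,5): flips 1 -> legal
(5,3): no bracket -> illegal
(5,5): flips 1 -> legal
B mobility = 8
-- W to move --
(1,2): flips 1 -> legal
(1,4): no bracket -> illegal
(2,1): flips 2 -> legal
(3,0): no bracket -> illegal
(3,1): flips 2 -> legal
(3,5): no bracket -> illegal
(4,0): flips 3 -> legal
(5,0): no bracket -> illegal
(5,1): flips 2 -> legal
(5,2): flips 3 -> legal
(5,3): flips 3 -> legal
(5,5): no bracket -> illegal
W mobility = 7

Answer: B=8 W=7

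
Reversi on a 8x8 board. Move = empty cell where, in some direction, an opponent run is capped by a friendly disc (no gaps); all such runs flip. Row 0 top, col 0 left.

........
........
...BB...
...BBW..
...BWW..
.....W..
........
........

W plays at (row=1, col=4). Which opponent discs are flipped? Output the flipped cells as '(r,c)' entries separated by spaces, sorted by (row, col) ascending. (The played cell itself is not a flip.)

Dir NW: first cell '.' (not opp) -> no flip
Dir N: first cell '.' (not opp) -> no flip
Dir NE: first cell '.' (not opp) -> no flip
Dir W: first cell '.' (not opp) -> no flip
Dir E: first cell '.' (not opp) -> no flip
Dir SW: opp run (2,3), next='.' -> no flip
Dir S: opp run (2,4) (3,4) capped by W -> flip
Dir SE: first cell '.' (not opp) -> no flip

Answer: (2,4) (3,4)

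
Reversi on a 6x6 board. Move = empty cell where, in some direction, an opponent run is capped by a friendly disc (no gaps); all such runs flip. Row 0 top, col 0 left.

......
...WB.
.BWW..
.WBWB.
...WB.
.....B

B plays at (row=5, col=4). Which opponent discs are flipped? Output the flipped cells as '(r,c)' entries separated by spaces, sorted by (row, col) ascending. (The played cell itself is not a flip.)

Answer: (4,3)

Derivation:
Dir NW: opp run (4,3) capped by B -> flip
Dir N: first cell 'B' (not opp) -> no flip
Dir NE: first cell '.' (not opp) -> no flip
Dir W: first cell '.' (not opp) -> no flip
Dir E: first cell 'B' (not opp) -> no flip
Dir SW: edge -> no flip
Dir S: edge -> no flip
Dir SE: edge -> no flip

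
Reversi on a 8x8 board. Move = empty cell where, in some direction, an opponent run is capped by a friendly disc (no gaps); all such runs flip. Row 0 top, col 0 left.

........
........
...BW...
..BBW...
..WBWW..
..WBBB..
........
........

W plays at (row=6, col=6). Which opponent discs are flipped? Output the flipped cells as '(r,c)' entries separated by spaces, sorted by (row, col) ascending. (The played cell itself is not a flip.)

Dir NW: opp run (5,5) capped by W -> flip
Dir N: first cell '.' (not opp) -> no flip
Dir NE: first cell '.' (not opp) -> no flip
Dir W: first cell '.' (not opp) -> no flip
Dir E: first cell '.' (not opp) -> no flip
Dir SW: first cell '.' (not opp) -> no flip
Dir S: first cell '.' (not opp) -> no flip
Dir SE: first cell '.' (not opp) -> no flip

Answer: (5,5)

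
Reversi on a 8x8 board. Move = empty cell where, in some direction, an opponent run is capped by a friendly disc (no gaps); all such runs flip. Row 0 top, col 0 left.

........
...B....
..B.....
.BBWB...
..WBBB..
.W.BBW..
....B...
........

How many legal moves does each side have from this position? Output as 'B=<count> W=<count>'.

Answer: B=7 W=10

Derivation:
-- B to move --
(2,3): flips 1 -> legal
(2,4): no bracket -> illegal
(4,0): no bracket -> illegal
(4,1): flips 1 -> legal
(4,6): flips 1 -> legal
(5,0): no bracket -> illegal
(5,2): flips 1 -> legal
(5,6): flips 1 -> legal
(6,0): no bracket -> illegal
(6,1): no bracket -> illegal
(6,2): no bracket -> illegal
(6,5): flips 1 -> legal
(6,6): flips 1 -> legal
B mobility = 7
-- W to move --
(0,2): no bracket -> illegal
(0,3): no bracket -> illegal
(0,4): no bracket -> illegal
(1,1): flips 1 -> legal
(1,2): flips 2 -> legal
(1,4): no bracket -> illegal
(2,0): flips 1 -> legal
(2,1): no bracket -> illegal
(2,3): no bracket -> illegal
(2,4): no bracket -> illegal
(2,5): no bracket -> illegal
(3,0): flips 2 -> legal
(3,5): flips 2 -> legal
(3,6): no bracket -> illegal
(4,0): no bracket -> illegal
(4,1): no bracket -> illegal
(4,6): flips 3 -> legal
(5,2): flips 2 -> legal
(5,6): no bracket -> illegal
(6,2): no bracket -> illegal
(6,3): flips 2 -> legal
(6,5): no bracket -> illegal
(7,3): flips 1 -> legal
(7,4): no bracket -> illegal
(7,5): flips 2 -> legal
W mobility = 10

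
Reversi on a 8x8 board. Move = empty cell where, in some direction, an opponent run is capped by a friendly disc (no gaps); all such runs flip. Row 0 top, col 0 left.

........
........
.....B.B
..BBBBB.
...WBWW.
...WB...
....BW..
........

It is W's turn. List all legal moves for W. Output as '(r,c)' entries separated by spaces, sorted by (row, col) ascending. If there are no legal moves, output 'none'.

Answer: (1,5) (1,6) (2,1) (2,3) (2,4) (2,6) (5,5) (6,3) (7,5)

Derivation:
(1,4): no bracket -> illegal
(1,5): flips 2 -> legal
(1,6): flips 2 -> legal
(1,7): no bracket -> illegal
(2,1): flips 1 -> legal
(2,2): no bracket -> illegal
(2,3): flips 2 -> legal
(2,4): flips 1 -> legal
(2,6): flips 3 -> legal
(3,1): no bracket -> illegal
(3,7): no bracket -> illegal
(4,1): no bracket -> illegal
(4,2): no bracket -> illegal
(4,7): no bracket -> illegal
(5,5): flips 1 -> legal
(6,3): flips 2 -> legal
(7,3): no bracket -> illegal
(7,4): no bracket -> illegal
(7,5): flips 1 -> legal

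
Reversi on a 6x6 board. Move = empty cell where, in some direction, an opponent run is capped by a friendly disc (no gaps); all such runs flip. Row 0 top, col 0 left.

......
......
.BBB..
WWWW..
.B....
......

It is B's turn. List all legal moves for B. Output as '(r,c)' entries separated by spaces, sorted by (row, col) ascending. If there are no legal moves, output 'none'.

(2,0): no bracket -> illegal
(2,4): no bracket -> illegal
(3,4): no bracket -> illegal
(4,0): flips 1 -> legal
(4,2): flips 1 -> legal
(4,3): flips 2 -> legal
(4,4): flips 1 -> legal

Answer: (4,0) (4,2) (4,3) (4,4)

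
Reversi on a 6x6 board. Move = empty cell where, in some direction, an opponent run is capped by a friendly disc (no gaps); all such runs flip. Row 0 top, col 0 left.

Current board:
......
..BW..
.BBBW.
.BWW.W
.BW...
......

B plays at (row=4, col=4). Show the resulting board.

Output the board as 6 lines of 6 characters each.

Answer: ......
..BW..
.BBBW.
.BWB.W
.BW.B.
......

Derivation:
Place B at (4,4); scan 8 dirs for brackets.
Dir NW: opp run (3,3) capped by B -> flip
Dir N: first cell '.' (not opp) -> no flip
Dir NE: opp run (3,5), next=edge -> no flip
Dir W: first cell '.' (not opp) -> no flip
Dir E: first cell '.' (not opp) -> no flip
Dir SW: first cell '.' (not opp) -> no flip
Dir S: first cell '.' (not opp) -> no flip
Dir SE: first cell '.' (not opp) -> no flip
All flips: (3,3)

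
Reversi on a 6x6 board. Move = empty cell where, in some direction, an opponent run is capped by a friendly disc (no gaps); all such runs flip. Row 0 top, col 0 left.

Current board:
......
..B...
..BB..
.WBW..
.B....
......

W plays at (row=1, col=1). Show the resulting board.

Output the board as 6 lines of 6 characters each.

Answer: ......
.WB...
..WB..
.WBW..
.B....
......

Derivation:
Place W at (1,1); scan 8 dirs for brackets.
Dir NW: first cell '.' (not opp) -> no flip
Dir N: first cell '.' (not opp) -> no flip
Dir NE: first cell '.' (not opp) -> no flip
Dir W: first cell '.' (not opp) -> no flip
Dir E: opp run (1,2), next='.' -> no flip
Dir SW: first cell '.' (not opp) -> no flip
Dir S: first cell '.' (not opp) -> no flip
Dir SE: opp run (2,2) capped by W -> flip
All flips: (2,2)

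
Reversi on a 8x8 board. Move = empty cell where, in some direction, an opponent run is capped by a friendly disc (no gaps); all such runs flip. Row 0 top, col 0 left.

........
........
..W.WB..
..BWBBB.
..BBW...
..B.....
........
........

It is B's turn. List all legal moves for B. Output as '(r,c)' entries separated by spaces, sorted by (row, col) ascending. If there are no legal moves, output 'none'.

(1,1): no bracket -> illegal
(1,2): flips 1 -> legal
(1,3): flips 1 -> legal
(1,4): flips 1 -> legal
(1,5): flips 2 -> legal
(2,1): no bracket -> illegal
(2,3): flips 2 -> legal
(3,1): no bracket -> illegal
(4,5): flips 1 -> legal
(5,3): flips 1 -> legal
(5,4): flips 1 -> legal
(5,5): no bracket -> illegal

Answer: (1,2) (1,3) (1,4) (1,5) (2,3) (4,5) (5,3) (5,4)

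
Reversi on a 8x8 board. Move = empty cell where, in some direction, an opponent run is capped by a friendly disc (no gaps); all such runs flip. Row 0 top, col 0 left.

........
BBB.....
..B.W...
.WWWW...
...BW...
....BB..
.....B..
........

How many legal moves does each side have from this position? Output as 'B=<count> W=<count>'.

Answer: B=7 W=9

Derivation:
-- B to move --
(1,3): no bracket -> illegal
(1,4): flips 3 -> legal
(1,5): no bracket -> illegal
(2,0): no bracket -> illegal
(2,1): flips 1 -> legal
(2,3): flips 1 -> legal
(2,5): flips 1 -> legal
(3,0): no bracket -> illegal
(3,5): no bracket -> illegal
(4,0): flips 1 -> legal
(4,1): no bracket -> illegal
(4,2): flips 1 -> legal
(4,5): flips 1 -> legal
(5,3): no bracket -> illegal
B mobility = 7
-- W to move --
(0,0): flips 2 -> legal
(0,1): no bracket -> illegal
(0,2): flips 2 -> legal
(0,3): no bracket -> illegal
(1,3): flips 1 -> legal
(2,0): no bracket -> illegal
(2,1): no bracket -> illegal
(2,3): no bracket -> illegal
(4,2): flips 1 -> legal
(4,5): no bracket -> illegal
(4,6): no bracket -> illegal
(5,2): flips 1 -> legal
(5,3): flips 1 -> legal
(5,6): no bracket -> illegal
(6,3): no bracket -> illegal
(6,4): flips 1 -> legal
(6,6): flips 1 -> legal
(7,4): no bracket -> illegal
(7,5): no bracket -> illegal
(7,6): flips 3 -> legal
W mobility = 9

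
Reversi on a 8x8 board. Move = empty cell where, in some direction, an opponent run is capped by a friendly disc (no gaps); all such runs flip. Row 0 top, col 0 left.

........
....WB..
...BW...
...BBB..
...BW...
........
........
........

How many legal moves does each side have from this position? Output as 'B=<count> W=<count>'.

Answer: B=8 W=7

Derivation:
-- B to move --
(0,3): no bracket -> illegal
(0,4): flips 2 -> legal
(0,5): flips 1 -> legal
(1,3): flips 2 -> legal
(2,5): flips 1 -> legal
(4,5): flips 1 -> legal
(5,3): flips 1 -> legal
(5,4): flips 1 -> legal
(5,5): flips 1 -> legal
B mobility = 8
-- W to move --
(0,4): no bracket -> illegal
(0,5): no bracket -> illegal
(0,6): flips 1 -> legal
(1,2): no bracket -> illegal
(1,3): no bracket -> illegal
(1,6): flips 1 -> legal
(2,2): flips 2 -> legal
(2,5): no bracket -> illegal
(2,6): flips 1 -> legal
(3,2): flips 1 -> legal
(3,6): no bracket -> illegal
(4,2): flips 2 -> legal
(4,5): no bracket -> illegal
(4,6): flips 1 -> legal
(5,2): no bracket -> illegal
(5,3): no bracket -> illegal
(5,4): no bracket -> illegal
W mobility = 7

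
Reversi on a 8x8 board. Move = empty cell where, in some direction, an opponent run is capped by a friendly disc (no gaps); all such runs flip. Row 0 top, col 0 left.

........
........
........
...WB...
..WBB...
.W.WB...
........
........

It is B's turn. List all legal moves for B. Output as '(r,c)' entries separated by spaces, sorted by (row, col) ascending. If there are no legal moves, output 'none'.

(2,2): flips 1 -> legal
(2,3): flips 1 -> legal
(2,4): no bracket -> illegal
(3,1): no bracket -> illegal
(3,2): flips 1 -> legal
(4,0): no bracket -> illegal
(4,1): flips 1 -> legal
(5,0): no bracket -> illegal
(5,2): flips 1 -> legal
(6,0): no bracket -> illegal
(6,1): no bracket -> illegal
(6,2): flips 1 -> legal
(6,3): flips 1 -> legal
(6,4): no bracket -> illegal

Answer: (2,2) (2,3) (3,2) (4,1) (5,2) (6,2) (6,3)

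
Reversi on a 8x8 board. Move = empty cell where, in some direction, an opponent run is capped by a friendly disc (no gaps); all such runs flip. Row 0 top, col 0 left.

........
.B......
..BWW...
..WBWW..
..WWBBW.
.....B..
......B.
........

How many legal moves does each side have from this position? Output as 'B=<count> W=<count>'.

-- B to move --
(1,2): flips 2 -> legal
(1,3): flips 1 -> legal
(1,4): flips 2 -> legal
(1,5): flips 1 -> legal
(2,1): no bracket -> illegal
(2,5): flips 3 -> legal
(2,6): flips 1 -> legal
(3,1): flips 1 -> legal
(3,6): flips 2 -> legal
(3,7): flips 1 -> legal
(4,1): flips 2 -> legal
(4,7): flips 1 -> legal
(5,1): flips 1 -> legal
(5,2): flips 2 -> legal
(5,3): flips 1 -> legal
(5,4): no bracket -> illegal
(5,6): no bracket -> illegal
(5,7): no bracket -> illegal
B mobility = 14
-- W to move --
(0,0): no bracket -> illegal
(0,1): no bracket -> illegal
(0,2): no bracket -> illegal
(1,0): no bracket -> illegal
(1,2): flips 1 -> legal
(1,3): no bracket -> illegal
(2,0): no bracket -> illegal
(2,1): flips 1 -> legal
(3,1): no bracket -> illegal
(3,6): no bracket -> illegal
(5,3): flips 1 -> legal
(5,4): flips 1 -> legal
(5,6): flips 1 -> legal
(5,7): no bracket -> illegal
(6,4): flips 1 -> legal
(6,5): flips 2 -> legal
(6,7): no bracket -> illegal
(7,5): no bracket -> illegal
(7,6): no bracket -> illegal
(7,7): no bracket -> illegal
W mobility = 7

Answer: B=14 W=7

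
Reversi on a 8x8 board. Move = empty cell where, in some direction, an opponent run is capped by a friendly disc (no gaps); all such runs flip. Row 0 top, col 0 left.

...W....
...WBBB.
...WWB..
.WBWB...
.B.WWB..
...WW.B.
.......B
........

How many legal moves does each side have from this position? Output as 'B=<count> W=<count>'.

Answer: B=9 W=12

Derivation:
-- B to move --
(0,2): no bracket -> illegal
(0,4): no bracket -> illegal
(1,2): flips 2 -> legal
(2,0): no bracket -> illegal
(2,1): flips 1 -> legal
(2,2): flips 2 -> legal
(3,0): flips 1 -> legal
(3,5): no bracket -> illegal
(4,0): no bracket -> illegal
(4,2): flips 4 -> legal
(5,2): flips 1 -> legal
(5,5): no bracket -> illegal
(6,2): no bracket -> illegal
(6,3): flips 1 -> legal
(6,4): flips 2 -> legal
(6,5): flips 2 -> legal
B mobility = 9
-- W to move --
(0,4): flips 1 -> legal
(0,5): flips 1 -> legal
(0,6): flips 1 -> legal
(0,7): flips 3 -> legal
(1,7): flips 3 -> legal
(2,1): flips 1 -> legal
(2,2): no bracket -> illegal
(2,6): flips 1 -> legal
(2,7): no bracket -> illegal
(3,0): no bracket -> illegal
(3,5): flips 1 -> legal
(3,6): flips 3 -> legal
(4,0): no bracket -> illegal
(4,2): no bracket -> illegal
(4,6): flips 1 -> legal
(4,7): no bracket -> illegal
(5,0): flips 2 -> legal
(5,1): flips 1 -> legal
(5,2): no bracket -> illegal
(5,5): no bracket -> illegal
(5,7): no bracket -> illegal
(6,5): no bracket -> illegal
(6,6): no bracket -> illegal
(7,6): no bracket -> illegal
(7,7): no bracket -> illegal
W mobility = 12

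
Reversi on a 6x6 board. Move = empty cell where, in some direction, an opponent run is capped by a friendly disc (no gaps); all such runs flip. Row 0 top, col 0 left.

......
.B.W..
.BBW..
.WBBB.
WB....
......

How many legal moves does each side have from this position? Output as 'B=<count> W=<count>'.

-- B to move --
(0,2): no bracket -> illegal
(0,3): flips 2 -> legal
(0,4): flips 1 -> legal
(1,2): flips 1 -> legal
(1,4): flips 1 -> legal
(2,0): no bracket -> illegal
(2,4): flips 1 -> legal
(3,0): flips 1 -> legal
(4,2): no bracket -> illegal
(5,0): no bracket -> illegal
(5,1): no bracket -> illegal
B mobility = 6
-- W to move --
(0,0): no bracket -> illegal
(0,1): flips 2 -> legal
(0,2): no bracket -> illegal
(1,0): no bracket -> illegal
(1,2): no bracket -> illegal
(2,0): flips 2 -> legal
(2,4): no bracket -> illegal
(2,5): no bracket -> illegal
(3,0): no bracket -> illegal
(3,5): flips 3 -> legal
(4,2): flips 1 -> legal
(4,3): flips 1 -> legal
(4,4): no bracket -> illegal
(4,5): flips 1 -> legal
(5,0): flips 2 -> legal
(5,1): flips 1 -> legal
(5,2): no bracket -> illegal
W mobility = 8

Answer: B=6 W=8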